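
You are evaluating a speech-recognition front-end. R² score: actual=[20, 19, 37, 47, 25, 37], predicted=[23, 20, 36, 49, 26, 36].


ȳ = 30.8333
SS_res = Σ(y-ŷ)² = 17
SS_tot = Σ(y-ȳ)² = 628.83
R² = 1 - SS_res/SS_tot = 1 - 0.027 = 0.973

0.973


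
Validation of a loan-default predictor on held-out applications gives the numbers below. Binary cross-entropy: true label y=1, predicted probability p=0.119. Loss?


BCE = -[y·ln(p) + (1-y)·ln(1-p)]
= -1·ln(0.119) - 0
= -ln(0.119) = 2.1286

2.1286


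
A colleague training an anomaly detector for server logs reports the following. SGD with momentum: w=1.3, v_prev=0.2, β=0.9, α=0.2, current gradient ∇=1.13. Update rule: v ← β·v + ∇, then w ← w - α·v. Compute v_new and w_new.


v_new = 0.9·0.2 + 1.13 = 0.18 + 1.13 = 1.31
w_new = 1.3 - 0.2·1.31 = 1.3 - 0.262 = 1.038

v_new=1.31, w_new=1.038


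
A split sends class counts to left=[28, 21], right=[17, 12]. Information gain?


Parent = [45, 33], H_parent = 0.9829
H_left = 0.9852 (n=49), H_right = 0.9784 (n=29)
H_children = (49/78)·0.9852 + (29/78)·0.9784 = 0.9827
IG = 0.9829 - 0.9827 = 0.0002

0.0002


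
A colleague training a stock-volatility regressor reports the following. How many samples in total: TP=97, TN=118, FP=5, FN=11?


Total = TP + TN + FP + FN
= 97 + 118 + 5 + 11
= 231
(Predicted positive: 102, predicted negative: 129)

231


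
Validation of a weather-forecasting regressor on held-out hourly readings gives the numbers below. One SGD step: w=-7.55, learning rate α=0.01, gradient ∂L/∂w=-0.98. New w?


w_new = w - α·∇
= -7.55 - 0.01·-0.98
= -7.55 + 0.0098
= -7.5402

-7.5402


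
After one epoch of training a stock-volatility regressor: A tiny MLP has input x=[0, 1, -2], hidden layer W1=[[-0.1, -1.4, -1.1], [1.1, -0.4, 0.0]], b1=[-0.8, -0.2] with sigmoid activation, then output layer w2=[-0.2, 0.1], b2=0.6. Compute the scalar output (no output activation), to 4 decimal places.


z1[0] = (-0.1)·(0) + (-1.4)·(1) + (-1.1)·(-2) - 0.8 = 0.0
z1[1] = (1.1)·(0) + (-0.4)·(1) + (0.0)·(-2) - 0.2 = -0.6
h = sigmoid(z1) = [0.5, 0.3543]
output = (-0.2)·(0.5) + (0.1)·(0.3543) + 0.6 = 0.5354

0.5354


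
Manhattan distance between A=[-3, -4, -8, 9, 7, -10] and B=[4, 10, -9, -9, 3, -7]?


d = |-3-4| + |-4-10| + |-8+ 9| + |9+ 9| + |7-3| + |-10+ 7|
  = 7 + 14 + 1 + 18 + 4 + 3
  = 47

47


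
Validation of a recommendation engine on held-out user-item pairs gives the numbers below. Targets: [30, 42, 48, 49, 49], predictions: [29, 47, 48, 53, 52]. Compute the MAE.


Absolute errors: |30-29|=1, |42-47|=5, |48-48|=0, |49-53|=4, |49-52|=3
Sum = 13
MAE = 13/5 = 13/5

13/5


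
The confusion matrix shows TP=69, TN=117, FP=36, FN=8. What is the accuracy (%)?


Accuracy = (TP+TN)/(TP+TN+FP+FN)
= (69+117)/(230)
= 186/230 = 80.87%

80.87%


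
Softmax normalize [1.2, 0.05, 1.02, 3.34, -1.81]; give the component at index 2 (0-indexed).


Exponentials: e^1.2=3.3201, e^0.05=1.0513, e^1.02=2.7732, e^3.34=28.2191, e^-1.81=0.1637
Sum = 35.5274
Softmax = [0.0935, 0.0296, 0.0781, 0.7943, 0.0046]
p[2] = 2.7732/35.5274 = 0.0781

0.0781


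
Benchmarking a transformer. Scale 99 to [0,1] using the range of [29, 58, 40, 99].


min=29, max=99
(99-29)/(99-29) = 70/70 = 1.0

1.0


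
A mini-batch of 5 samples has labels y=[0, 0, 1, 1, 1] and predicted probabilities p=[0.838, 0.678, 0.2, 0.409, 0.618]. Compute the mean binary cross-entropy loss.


L[0] = -ln(1-0.838) = -ln(0.162) = 1.8202
L[1] = -ln(1-0.678) = -ln(0.322) = 1.1332
L[2] = -ln(0.2) = 1.6094
L[3] = -ln(0.409) = 0.894
L[4] = -ln(0.618) = 0.4813
mean = (1.8202 + 1.1332 + 1.6094 + 0.894 + 0.4813)/5 = 1.1876

1.1876


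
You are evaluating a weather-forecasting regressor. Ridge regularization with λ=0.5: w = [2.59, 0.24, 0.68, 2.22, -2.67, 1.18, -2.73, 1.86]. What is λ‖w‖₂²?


‖w‖₂² = (2.59)² + (0.24)² + (0.68)² + (2.22)² + (-2.67)² + (1.18)² + (-2.73)² + (1.86)²
     = 6.7081 + 0.0576 + 0.4624 + 4.9284 + 7.1289 + 1.3924 + 7.4529 + 3.4596
     = 31.5903
λ·‖w‖₂² = 0.5·31.5903 = 15.79515

15.79515


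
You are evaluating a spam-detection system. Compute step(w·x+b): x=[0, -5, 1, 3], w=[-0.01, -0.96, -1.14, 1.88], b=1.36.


z = (0)·(-0.01) + (-5)·(-0.96) + (1)·(-1.14) + (3)·(1.88) + 1.36
  = 10.66
step(z) = 1 (z≥0)

1


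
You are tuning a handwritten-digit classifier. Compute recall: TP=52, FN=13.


Recall = TP/(TP+FN)
= 52/(52+13)
= 52/65 = 80.0%

80.0%


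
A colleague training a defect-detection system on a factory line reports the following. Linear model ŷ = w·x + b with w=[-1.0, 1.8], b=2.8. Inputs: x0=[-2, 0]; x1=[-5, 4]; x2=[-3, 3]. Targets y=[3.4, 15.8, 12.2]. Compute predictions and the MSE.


ŷ0 = (-1.0)·(-2) + (1.8)·(0) + 2.8 = 4.8
ŷ1 = (-1.0)·(-5) + (1.8)·(4) + 2.8 = 15.0
ŷ2 = (-1.0)·(-3) + (1.8)·(3) + 2.8 = 11.2
errors² = [1.96, 0.64, 1.0]
MSE = 3.6000/3 = 1.2

1.2


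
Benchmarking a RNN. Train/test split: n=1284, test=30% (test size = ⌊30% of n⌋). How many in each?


Test = ⌊1284·30/100⌋ = 385
Train = 1284 - 385 = 899

Train: 899, Test: 385


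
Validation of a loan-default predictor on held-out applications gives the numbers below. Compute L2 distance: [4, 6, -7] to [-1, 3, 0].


d = √((4+ 1)² + (6-3)² + (-7-0)²)
  = √(25 + 9 + 49)
  = √83 = 9.1104

9.1104


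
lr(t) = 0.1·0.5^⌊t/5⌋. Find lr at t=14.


n_drops = ⌊14/5⌋ = 2
lr = 0.1·0.5^2 = 0.1·0.25 = 0.025

0.025


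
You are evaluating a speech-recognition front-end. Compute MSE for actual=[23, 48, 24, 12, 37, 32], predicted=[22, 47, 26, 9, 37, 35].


Squared errors: (23-22)²=1, (48-47)²=1, (24-26)²=4, (12-9)²=9, (37-37)²=0, (32-35)²=9
Sum = 24
MSE = 24/6 = 4

4


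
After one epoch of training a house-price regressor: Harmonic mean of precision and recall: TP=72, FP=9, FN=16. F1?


Precision = 72/81 = 0.8889
Recall = 72/88 = 0.8182
F1 = 2·P·R/(P+R) = 2·TP/(2·TP+FP+FN) = 144/(144+9+16) = 144/169 = 0.8521

0.8521


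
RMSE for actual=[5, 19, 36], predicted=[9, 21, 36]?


MSE = 20/3 = 6.6667
RMSE = √(20/3) = 2.582

2.582


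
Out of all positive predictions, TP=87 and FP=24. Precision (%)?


Precision = TP/(TP+FP)
= 87/(87+24)
= 87/111 = 78.38%

78.38%


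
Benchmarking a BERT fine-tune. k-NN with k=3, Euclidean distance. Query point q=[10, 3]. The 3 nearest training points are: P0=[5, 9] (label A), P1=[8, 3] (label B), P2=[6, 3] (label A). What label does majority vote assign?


d(q,P0) = 7.8102  (label A)
d(q,P1) = 2.0  (label B)
d(q,P2) = 4.0  (label A)
Votes: A=2, B=1
Majority → A

A


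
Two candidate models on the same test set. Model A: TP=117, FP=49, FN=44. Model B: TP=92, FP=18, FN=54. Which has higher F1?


Model A: P=117/166=0.7048, R=117/161=0.7267, F1=2PR/(P+R)=2TP/(2TP+FP+FN)=234/327=0.7156
Model B: P=92/110=0.8364, R=92/146=0.6301, F1=2PR/(P+R)=2TP/(2TP+FP+FN)=184/256=0.7188
0.7156 < 0.7188 → Model B

Model B


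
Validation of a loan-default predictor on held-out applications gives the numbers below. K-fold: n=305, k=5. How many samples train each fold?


Fold size = 305/5 = 61
Training per fold = 305 - 61 = 244

244


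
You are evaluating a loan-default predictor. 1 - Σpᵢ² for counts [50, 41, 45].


Probabilities: [50/136, 41/136, 45/136] ≈ [0.3676, 0.3015, 0.3309]
Σpᵢ² = (2500 + 1681 + 2025)/136² = 6206/18496
Gini = 1 - Σpᵢ² = 1 - 6206/18496 = 0.6645

0.6645


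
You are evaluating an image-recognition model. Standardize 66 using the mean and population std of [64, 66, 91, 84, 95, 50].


μ = 75, σ = 16.1452
z = (66 - 75)/16.1452 = -0.5574

-0.5574


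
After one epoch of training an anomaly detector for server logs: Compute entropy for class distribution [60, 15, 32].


Probabilities: [60/107, 15/107, 32/107] ≈ [0.5607, 0.1402, 0.2991]
H = -((60/107)·log₂(60/107) + (15/107)·log₂(15/107) + (32/107)·log₂(32/107))
  = 1.3862 bits

1.3862 bits


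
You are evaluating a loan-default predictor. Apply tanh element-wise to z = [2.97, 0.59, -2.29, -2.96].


tanh(2.97) = 0.9947
tanh(0.59) = 0.5299
tanh(-2.29) = -0.9797
tanh(-2.96) = -0.9946
result = [0.9947, 0.5299, -0.9797, -0.9946]

[0.9947, 0.5299, -0.9797, -0.9946]


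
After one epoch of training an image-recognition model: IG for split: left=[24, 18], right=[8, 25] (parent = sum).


Parent = [32, 43], H_parent = 0.9844
H_left = 0.9852 (n=42), H_right = 0.799 (n=33)
H_children = (42/75)·0.9852 + (33/75)·0.799 = 0.9033
IG = 0.9844 - 0.9033 = 0.0811

0.0811


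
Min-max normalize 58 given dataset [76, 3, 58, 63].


min=3, max=76
(58-3)/(76-3) = 55/73 = 0.7534

0.7534


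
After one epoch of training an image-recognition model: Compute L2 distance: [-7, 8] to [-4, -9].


d = √((-7+ 4)² + (8+ 9)²)
  = √(9 + 289)
  = √298 = 17.2627

17.2627


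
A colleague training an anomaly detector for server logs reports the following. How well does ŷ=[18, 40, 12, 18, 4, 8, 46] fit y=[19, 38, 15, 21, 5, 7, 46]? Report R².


ȳ = 21.5714
SS_res = Σ(y-ŷ)² = 25
SS_tot = Σ(y-ȳ)² = 1403.71
R² = 1 - SS_res/SS_tot = 1 - 0.0178 = 0.9822

0.9822


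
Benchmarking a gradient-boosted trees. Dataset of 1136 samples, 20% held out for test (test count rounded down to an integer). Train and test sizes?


Test = ⌊1136·20/100⌋ = 227
Train = 1136 - 227 = 909

Train: 909, Test: 227


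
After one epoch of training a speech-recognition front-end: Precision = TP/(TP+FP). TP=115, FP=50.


Precision = TP/(TP+FP)
= 115/(115+50)
= 115/165 = 69.7%

69.7%


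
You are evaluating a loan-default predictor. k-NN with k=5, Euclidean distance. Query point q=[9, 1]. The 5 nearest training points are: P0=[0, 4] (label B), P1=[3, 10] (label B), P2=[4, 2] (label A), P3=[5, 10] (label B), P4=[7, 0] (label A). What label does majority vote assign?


d(q,P0) = 9.4868  (label B)
d(q,P1) = 10.8167  (label B)
d(q,P2) = 5.099  (label A)
d(q,P3) = 9.8489  (label B)
d(q,P4) = 2.2361  (label A)
Votes: A=2, B=3
Majority → B

B


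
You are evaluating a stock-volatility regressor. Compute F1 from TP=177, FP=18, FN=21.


Precision = 177/195 = 0.9077
Recall = 177/198 = 0.8939
F1 = 2·P·R/(P+R) = 2·TP/(2·TP+FP+FN) = 354/(354+18+21) = 354/393 = 0.9008

0.9008


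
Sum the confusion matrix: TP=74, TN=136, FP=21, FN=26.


Total = TP + TN + FP + FN
= 74 + 136 + 21 + 26
= 257
(Predicted positive: 95, predicted negative: 162)

257


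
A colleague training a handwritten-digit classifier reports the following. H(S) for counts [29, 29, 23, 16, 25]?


Probabilities: [29/122, 29/122, 23/122, 16/122, 25/122] ≈ [0.2377, 0.2377, 0.1885, 0.1311, 0.2049]
H = -((29/122)·log₂(29/122) + (29/122)·log₂(29/122) + (23/122)·log₂(23/122) + (16/122)·log₂(16/122) + (25/122)·log₂(25/122))
  = 2.2922 bits

2.2922 bits


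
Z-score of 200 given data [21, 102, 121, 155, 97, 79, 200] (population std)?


μ = 110.7143, σ = 52.5866
z = (200 - 110.7143)/52.5866 = 1.6979

1.6979


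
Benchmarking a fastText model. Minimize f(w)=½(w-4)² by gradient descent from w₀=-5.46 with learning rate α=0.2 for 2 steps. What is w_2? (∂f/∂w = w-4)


step 1: grad = -5.46-4 = -9.46; w = -5.46 - 0.2·(-9.46) = -3.568
step 2: grad = -3.568-4 = -7.568; w = -3.568 - 0.2·(-7.568) = -2.0544

-2.0544


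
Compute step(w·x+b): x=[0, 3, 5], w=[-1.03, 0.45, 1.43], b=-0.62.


z = (0)·(-1.03) + (3)·(0.45) + (5)·(1.43) - 0.62
  = 7.88
step(z) = 1 (z≥0)

1


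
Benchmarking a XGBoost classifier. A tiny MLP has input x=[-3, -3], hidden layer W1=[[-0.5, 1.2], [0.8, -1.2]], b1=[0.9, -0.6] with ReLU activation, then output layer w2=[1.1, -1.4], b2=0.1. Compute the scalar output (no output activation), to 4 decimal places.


z1[0] = (-0.5)·(-3) + (1.2)·(-3) + 0.9 = -1.2
z1[1] = (0.8)·(-3) + (-1.2)·(-3) - 0.6 = 0.6
h = ReLU(z1) = [0.0, 0.6]
output = (1.1)·(0.0) + (-1.4)·(0.6) + 0.1 = -0.74

-0.74


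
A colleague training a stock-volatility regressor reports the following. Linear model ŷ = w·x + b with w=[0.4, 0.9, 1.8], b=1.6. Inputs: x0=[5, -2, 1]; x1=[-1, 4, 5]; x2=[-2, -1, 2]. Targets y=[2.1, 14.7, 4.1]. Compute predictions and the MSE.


ŷ0 = (0.4)·(5) + (0.9)·(-2) + (1.8)·(1) + 1.6 = 3.6
ŷ1 = (0.4)·(-1) + (0.9)·(4) + (1.8)·(5) + 1.6 = 13.8
ŷ2 = (0.4)·(-2) + (0.9)·(-1) + (1.8)·(2) + 1.6 = 3.5
errors² = [2.25, 0.81, 0.36]
MSE = 3.4200/3 = 1.14

1.14


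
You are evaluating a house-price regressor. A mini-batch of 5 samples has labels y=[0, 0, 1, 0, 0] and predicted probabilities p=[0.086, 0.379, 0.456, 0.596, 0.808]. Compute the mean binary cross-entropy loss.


L[0] = -ln(1-0.086) = -ln(0.914) = 0.0899
L[1] = -ln(1-0.379) = -ln(0.621) = 0.4764
L[2] = -ln(0.456) = 0.7853
L[3] = -ln(1-0.596) = -ln(0.404) = 0.9063
L[4] = -ln(1-0.808) = -ln(0.192) = 1.6503
mean = (0.0899 + 0.4764 + 0.7853 + 0.9063 + 1.6503)/5 = 0.7816

0.7816


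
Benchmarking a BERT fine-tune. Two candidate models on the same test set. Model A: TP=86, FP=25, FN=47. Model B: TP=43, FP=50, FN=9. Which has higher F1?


Model A: P=86/111=0.7748, R=86/133=0.6466, F1=2PR/(P+R)=2TP/(2TP+FP+FN)=172/244=0.7049
Model B: P=43/93=0.4624, R=43/52=0.8269, F1=2PR/(P+R)=2TP/(2TP+FP+FN)=86/145=0.5931
0.7049 > 0.5931 → Model A

Model A


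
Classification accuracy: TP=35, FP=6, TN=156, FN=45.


Accuracy = (TP+TN)/(TP+TN+FP+FN)
= (35+156)/(242)
= 191/242 = 78.93%

78.93%


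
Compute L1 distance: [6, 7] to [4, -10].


d = |6-4| + |7+ 10|
  = 2 + 17
  = 19

19


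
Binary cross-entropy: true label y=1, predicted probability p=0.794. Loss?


BCE = -[y·ln(p) + (1-y)·ln(1-p)]
= -1·ln(0.794) - 0
= -ln(0.794) = 0.2307

0.2307


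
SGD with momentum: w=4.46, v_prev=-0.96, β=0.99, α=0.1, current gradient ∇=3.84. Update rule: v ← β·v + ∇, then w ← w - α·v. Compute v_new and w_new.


v_new = 0.99·-0.96 + 3.84 = -0.9504 + 3.84 = 2.8896
w_new = 4.46 - 0.1·2.8896 = 4.46 - 0.28896 = 4.17104

v_new=2.8896, w_new=4.17104


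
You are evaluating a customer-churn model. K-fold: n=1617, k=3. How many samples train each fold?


Fold size = 1617/3 = 539
Training per fold = 1617 - 539 = 1078

1078


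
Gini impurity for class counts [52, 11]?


Probabilities: [52/63, 11/63] ≈ [0.8254, 0.1746]
Σpᵢ² = (2704 + 121)/63² = 2825/3969
Gini = 1 - Σpᵢ² = 1 - 2825/3969 = 0.2882

0.2882


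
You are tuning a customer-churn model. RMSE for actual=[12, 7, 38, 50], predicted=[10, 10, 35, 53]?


MSE = 31/4 = 7.75
RMSE = √(31/4) = 2.7839

2.7839


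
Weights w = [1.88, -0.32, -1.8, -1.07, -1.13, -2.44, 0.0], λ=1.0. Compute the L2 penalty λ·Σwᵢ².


‖w‖₂² = (1.88)² + (-0.32)² + (-1.8)² + (-1.07)² + (-1.13)² + (-2.44)² + (0.0)²
     = 3.5344 + 0.1024 + 3.24 + 1.1449 + 1.2769 + 5.9536 + 0
     = 15.2522
λ·‖w‖₂² = 1.0·15.2522 = 15.2522

15.2522


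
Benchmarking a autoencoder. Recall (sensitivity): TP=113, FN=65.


Recall = TP/(TP+FN)
= 113/(113+65)
= 113/178 = 63.48%

63.48%


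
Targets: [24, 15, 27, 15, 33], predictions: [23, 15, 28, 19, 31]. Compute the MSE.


Squared errors: (24-23)²=1, (15-15)²=0, (27-28)²=1, (15-19)²=16, (33-31)²=4
Sum = 22
MSE = 22/5 = 22/5

22/5


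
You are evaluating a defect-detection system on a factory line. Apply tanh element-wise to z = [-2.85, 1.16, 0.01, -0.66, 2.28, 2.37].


tanh(-2.85) = -0.9933
tanh(1.16) = 0.821
tanh(0.01) = 0.01
tanh(-0.66) = -0.5784
tanh(2.28) = 0.9793
tanh(2.37) = 0.9827
result = [-0.9933, 0.821, 0.01, -0.5784, 0.9793, 0.9827]

[-0.9933, 0.821, 0.01, -0.5784, 0.9793, 0.9827]


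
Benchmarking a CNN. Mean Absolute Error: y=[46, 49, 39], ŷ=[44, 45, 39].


Absolute errors: |46-44|=2, |49-45|=4, |39-39|=0
Sum = 6
MAE = 6/3 = 2

2


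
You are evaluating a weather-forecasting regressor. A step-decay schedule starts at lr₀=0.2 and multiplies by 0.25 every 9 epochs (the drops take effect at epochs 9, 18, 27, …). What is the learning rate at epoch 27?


n_drops = ⌊27/9⌋ = 3
lr = 0.2·0.25^3 = 0.2·0.015625 = 0.003125

0.003125


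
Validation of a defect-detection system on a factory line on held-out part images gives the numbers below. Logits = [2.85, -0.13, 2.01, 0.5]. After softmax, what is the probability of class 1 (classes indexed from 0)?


Exponentials: e^2.85=17.2878, e^-0.13=0.8781, e^2.01=7.4633, e^0.5=1.6487
Sum = 27.2779
Softmax = [0.6338, 0.0322, 0.2736, 0.0604]
p[1] = 0.8781/27.2779 = 0.0322

0.0322


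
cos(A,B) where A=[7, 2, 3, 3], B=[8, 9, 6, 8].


A·B = 7·8 + 2·9 + 3·6 + 3·8 = 116
‖A‖ = √71 = 8.4261, ‖B‖ = √245 = 15.6525
cos = 116/(√71·√245) = 116/√17395 = 0.8795

0.8795


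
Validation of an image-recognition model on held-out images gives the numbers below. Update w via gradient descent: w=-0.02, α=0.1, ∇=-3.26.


w_new = w - α·∇
= -0.02 - 0.1·-3.26
= -0.02 + 0.326
= 0.306

0.306


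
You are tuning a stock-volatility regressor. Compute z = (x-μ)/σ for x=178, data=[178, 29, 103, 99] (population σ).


μ = 102.25, σ = 52.7133
z = (178 - 102.25)/52.7133 = 1.437

1.437


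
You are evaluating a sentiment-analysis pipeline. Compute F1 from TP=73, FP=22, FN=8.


Precision = 73/95 = 0.7684
Recall = 73/81 = 0.9012
F1 = 2·P·R/(P+R) = 2·TP/(2·TP+FP+FN) = 146/(146+22+8) = 146/176 = 0.8295

0.8295


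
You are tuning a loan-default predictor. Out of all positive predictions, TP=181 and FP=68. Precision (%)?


Precision = TP/(TP+FP)
= 181/(181+68)
= 181/249 = 72.69%

72.69%


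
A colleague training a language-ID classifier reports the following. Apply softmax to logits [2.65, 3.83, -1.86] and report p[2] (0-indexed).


Exponentials: e^2.65=14.154, e^3.83=46.0625, e^-1.86=0.1557
Sum = 60.3722
Softmax = [0.2344, 0.763, 0.0026]
p[2] = 0.1557/60.3722 = 0.0026

0.0026


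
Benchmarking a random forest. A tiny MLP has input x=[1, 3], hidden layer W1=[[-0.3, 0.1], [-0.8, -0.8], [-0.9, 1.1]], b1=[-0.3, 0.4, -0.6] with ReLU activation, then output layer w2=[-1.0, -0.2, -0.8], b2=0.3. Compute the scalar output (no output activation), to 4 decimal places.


z1[0] = (-0.3)·(1) + (0.1)·(3) - 0.3 = -0.3
z1[1] = (-0.8)·(1) + (-0.8)·(3) + 0.4 = -2.8
z1[2] = (-0.9)·(1) + (1.1)·(3) - 0.6 = 1.8
h = ReLU(z1) = [0.0, 0.0, 1.8]
output = (-1.0)·(0.0) + (-0.2)·(0.0) + (-0.8)·(1.8) + 0.3 = -1.14

-1.14


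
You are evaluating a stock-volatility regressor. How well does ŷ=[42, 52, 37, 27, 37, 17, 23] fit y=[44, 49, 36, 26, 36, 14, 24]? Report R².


ȳ = 32.7143
SS_res = Σ(y-ŷ)² = 26
SS_tot = Σ(y-ȳ)² = 885.43
R² = 1 - SS_res/SS_tot = 1 - 0.0294 = 0.9706

0.9706


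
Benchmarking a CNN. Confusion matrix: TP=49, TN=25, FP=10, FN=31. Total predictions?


Total = TP + TN + FP + FN
= 49 + 25 + 10 + 31
= 115
(Predicted positive: 59, predicted negative: 56)

115


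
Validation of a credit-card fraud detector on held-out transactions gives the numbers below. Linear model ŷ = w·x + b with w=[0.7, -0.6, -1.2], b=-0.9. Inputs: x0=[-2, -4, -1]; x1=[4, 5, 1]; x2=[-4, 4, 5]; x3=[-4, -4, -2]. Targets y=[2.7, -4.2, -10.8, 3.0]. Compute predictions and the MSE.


ŷ0 = (0.7)·(-2) + (-0.6)·(-4) + (-1.2)·(-1) - 0.9 = 1.3
ŷ1 = (0.7)·(4) + (-0.6)·(5) + (-1.2)·(1) - 0.9 = -2.3
ŷ2 = (0.7)·(-4) + (-0.6)·(4) + (-1.2)·(5) - 0.9 = -12.1
ŷ3 = (0.7)·(-4) + (-0.6)·(-4) + (-1.2)·(-2) - 0.9 = 1.1
errors² = [1.96, 3.61, 1.69, 3.61]
MSE = 10.8700/4 = 2.7175

2.7175


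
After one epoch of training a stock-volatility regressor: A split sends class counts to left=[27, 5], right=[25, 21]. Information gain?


Parent = [52, 26], H_parent = 0.9183
H_left = 0.6253 (n=32), H_right = 0.9945 (n=46)
H_children = (32/78)·0.6253 + (46/78)·0.9945 = 0.843
IG = 0.9183 - 0.843 = 0.0753

0.0753


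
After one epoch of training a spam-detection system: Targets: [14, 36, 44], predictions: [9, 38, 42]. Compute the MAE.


Absolute errors: |14-9|=5, |36-38|=2, |44-42|=2
Sum = 9
MAE = 9/3 = 3

3


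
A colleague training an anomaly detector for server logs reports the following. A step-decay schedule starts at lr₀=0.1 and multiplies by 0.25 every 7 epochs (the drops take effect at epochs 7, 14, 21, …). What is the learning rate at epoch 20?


n_drops = ⌊20/7⌋ = 2
lr = 0.1·0.25^2 = 0.1·0.0625 = 0.00625

0.00625


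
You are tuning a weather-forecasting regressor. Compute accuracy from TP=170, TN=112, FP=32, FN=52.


Accuracy = (TP+TN)/(TP+TN+FP+FN)
= (170+112)/(366)
= 282/366 = 77.05%

77.05%


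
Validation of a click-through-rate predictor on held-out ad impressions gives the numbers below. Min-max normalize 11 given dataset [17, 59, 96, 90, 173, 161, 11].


min=11, max=173
(11-11)/(173-11) = 0/162 = 0.0

0.0


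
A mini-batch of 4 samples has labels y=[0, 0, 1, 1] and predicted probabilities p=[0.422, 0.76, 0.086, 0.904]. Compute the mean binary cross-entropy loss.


L[0] = -ln(1-0.422) = -ln(0.578) = 0.5482
L[1] = -ln(1-0.76) = -ln(0.24) = 1.4271
L[2] = -ln(0.086) = 2.4534
L[3] = -ln(0.904) = 0.1009
mean = (0.5482 + 1.4271 + 2.4534 + 0.1009)/4 = 1.1324

1.1324


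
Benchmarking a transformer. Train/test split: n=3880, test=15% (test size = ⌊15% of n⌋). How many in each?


Test = ⌊3880·15/100⌋ = 582
Train = 3880 - 582 = 3298

Train: 3298, Test: 582


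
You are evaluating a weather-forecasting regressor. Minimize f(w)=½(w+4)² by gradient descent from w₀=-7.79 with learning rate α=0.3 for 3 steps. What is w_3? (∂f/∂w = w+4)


step 1: grad = -7.79+4 = -3.79; w = -7.79 - 0.3·(-3.79) = -6.653
step 2: grad = -6.653+4 = -2.653; w = -6.653 - 0.3·(-2.653) = -5.8571
step 3: grad = -5.8571+4 = -1.8571; w = -5.8571 - 0.3·(-1.8571) = -5.29997

-5.29997


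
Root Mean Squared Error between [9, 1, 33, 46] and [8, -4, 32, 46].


MSE = 27/4 = 6.75
RMSE = √(27/4) = 2.5981

2.5981


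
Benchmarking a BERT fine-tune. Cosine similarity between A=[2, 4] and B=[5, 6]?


A·B = 2·5 + 4·6 = 34
‖A‖ = √20 = 4.4721, ‖B‖ = √61 = 7.8102
cos = 34/(√20·√61) = 34/√1220 = 0.9734

0.9734


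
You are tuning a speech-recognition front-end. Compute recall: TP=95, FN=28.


Recall = TP/(TP+FN)
= 95/(95+28)
= 95/123 = 77.24%

77.24%


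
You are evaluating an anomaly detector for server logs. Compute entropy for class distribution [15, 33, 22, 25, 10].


Probabilities: [15/105, 33/105, 22/105, 25/105, 10/105] ≈ [0.1429, 0.3143, 0.2095, 0.2381, 0.0952]
H = -((15/105)·log₂(15/105) + (33/105)·log₂(33/105) + (22/105)·log₂(22/105) + (25/105)·log₂(25/105) + (10/105)·log₂(10/105))
  = 2.2143 bits

2.2143 bits


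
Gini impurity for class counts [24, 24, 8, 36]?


Probabilities: [24/92, 24/92, 8/92, 36/92] ≈ [0.2609, 0.2609, 0.087, 0.3913]
Σpᵢ² = (576 + 576 + 64 + 1296)/92² = 2512/8464
Gini = 1 - Σpᵢ² = 1 - 2512/8464 = 0.7032

0.7032


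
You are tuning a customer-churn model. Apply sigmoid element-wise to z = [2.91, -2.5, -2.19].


σ(2.91) = 1/(1+e^-2.91) = 0.9483
σ(-2.5) = 1/(1+e^2.5) = 0.0759
σ(-2.19) = 1/(1+e^2.19) = 0.1007
result = [0.9483, 0.0759, 0.1007]

[0.9483, 0.0759, 0.1007]


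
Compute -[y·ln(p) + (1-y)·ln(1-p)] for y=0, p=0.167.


BCE = -[y·ln(p) + (1-y)·ln(1-p)]
= -0 - 1·ln(1-0.167)
= -ln(0.833) = 0.1827

0.1827


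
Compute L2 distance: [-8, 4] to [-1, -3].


d = √((-8+ 1)² + (4+ 3)²)
  = √(49 + 49)
  = √98 = 9.8995

9.8995


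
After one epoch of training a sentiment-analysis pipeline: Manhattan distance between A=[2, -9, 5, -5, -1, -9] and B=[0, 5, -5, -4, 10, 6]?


d = |2-0| + |-9-5| + |5+ 5| + |-5+ 4| + |-1-10| + |-9-6|
  = 2 + 14 + 10 + 1 + 11 + 15
  = 53

53


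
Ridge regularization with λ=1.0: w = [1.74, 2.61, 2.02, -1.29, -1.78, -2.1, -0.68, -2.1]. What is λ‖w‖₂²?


‖w‖₂² = (1.74)² + (2.61)² + (2.02)² + (-1.29)² + (-1.78)² + (-2.1)² + (-0.68)² + (-2.1)²
     = 3.0276 + 6.8121 + 4.0804 + 1.6641 + 3.1684 + 4.41 + 0.4624 + 4.41
     = 28.035
λ·‖w‖₂² = 1.0·28.035 = 28.035

28.035


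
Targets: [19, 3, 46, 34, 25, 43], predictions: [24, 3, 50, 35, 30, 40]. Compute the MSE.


Squared errors: (19-24)²=25, (3-3)²=0, (46-50)²=16, (34-35)²=1, (25-30)²=25, (43-40)²=9
Sum = 76
MSE = 76/6 = 38/3

38/3


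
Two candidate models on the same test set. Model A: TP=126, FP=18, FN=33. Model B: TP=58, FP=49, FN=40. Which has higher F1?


Model A: P=126/144=0.875, R=126/159=0.7925, F1=2PR/(P+R)=2TP/(2TP+FP+FN)=252/303=0.8317
Model B: P=58/107=0.5421, R=58/98=0.5918, F1=2PR/(P+R)=2TP/(2TP+FP+FN)=116/205=0.5659
0.8317 > 0.5659 → Model A

Model A


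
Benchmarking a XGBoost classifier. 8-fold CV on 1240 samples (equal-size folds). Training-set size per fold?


Fold size = 1240/8 = 155
Training per fold = 1240 - 155 = 1085

1085


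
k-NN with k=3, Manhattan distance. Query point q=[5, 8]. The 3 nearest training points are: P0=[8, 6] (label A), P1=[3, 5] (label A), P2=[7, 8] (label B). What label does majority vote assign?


d(q,P0) = 5  (label A)
d(q,P1) = 5  (label A)
d(q,P2) = 2  (label B)
Votes: A=2, B=1
Majority → A

A


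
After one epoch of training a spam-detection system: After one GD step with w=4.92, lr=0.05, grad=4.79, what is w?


w_new = w - α·∇
= 4.92 - 0.05·4.79
= 4.92 - 0.2395
= 4.6805

4.6805


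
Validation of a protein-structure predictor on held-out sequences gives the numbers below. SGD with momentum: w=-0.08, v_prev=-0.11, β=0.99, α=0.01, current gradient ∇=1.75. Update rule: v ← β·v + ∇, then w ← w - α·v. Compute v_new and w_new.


v_new = 0.99·-0.11 + 1.75 = -0.1089 + 1.75 = 1.6411
w_new = -0.08 - 0.01·1.6411 = -0.08 - 0.016411 = -0.096411

v_new=1.6411, w_new=-0.096411


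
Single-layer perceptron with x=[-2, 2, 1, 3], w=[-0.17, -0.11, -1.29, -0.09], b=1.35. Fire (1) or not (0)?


z = (-2)·(-0.17) + (2)·(-0.11) + (1)·(-1.29) + (3)·(-0.09) + 1.35
  = -0.09
step(z) = 0 (z<0)

0


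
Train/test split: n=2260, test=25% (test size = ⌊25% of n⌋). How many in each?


Test = ⌊2260·25/100⌋ = 565
Train = 2260 - 565 = 1695

Train: 1695, Test: 565


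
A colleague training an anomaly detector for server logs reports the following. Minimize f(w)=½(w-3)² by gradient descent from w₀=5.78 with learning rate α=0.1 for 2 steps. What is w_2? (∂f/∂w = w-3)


step 1: grad = 5.78-3 = 2.78; w = 5.78 - 0.1·(2.78) = 5.502
step 2: grad = 5.502-3 = 2.502; w = 5.502 - 0.1·(2.502) = 5.2518

5.2518


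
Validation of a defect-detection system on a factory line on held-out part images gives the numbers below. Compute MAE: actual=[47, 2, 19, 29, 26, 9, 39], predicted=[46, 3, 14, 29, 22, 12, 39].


Absolute errors: |47-46|=1, |2-3|=1, |19-14|=5, |29-29|=0, |26-22|=4, |9-12|=3, |39-39|=0
Sum = 14
MAE = 14/7 = 2

2


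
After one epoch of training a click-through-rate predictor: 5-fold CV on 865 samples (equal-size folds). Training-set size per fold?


Fold size = 865/5 = 173
Training per fold = 865 - 173 = 692

692


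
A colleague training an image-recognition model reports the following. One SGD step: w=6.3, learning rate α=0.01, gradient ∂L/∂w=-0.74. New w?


w_new = w - α·∇
= 6.3 - 0.01·-0.74
= 6.3 + 0.0074
= 6.3074

6.3074


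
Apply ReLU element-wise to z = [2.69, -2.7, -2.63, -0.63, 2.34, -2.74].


ReLU(2.69) = max(0, 2.69) = 2.69
ReLU(-2.7) = max(0, -2.7) = 0.0
ReLU(-2.63) = max(0, -2.63) = 0.0
ReLU(-0.63) = max(0, -0.63) = 0.0
ReLU(2.34) = max(0, 2.34) = 2.34
ReLU(-2.74) = max(0, -2.74) = 0.0
result = [2.69, 0.0, 0.0, 0.0, 2.34, 0.0]

[2.69, 0.0, 0.0, 0.0, 2.34, 0.0]


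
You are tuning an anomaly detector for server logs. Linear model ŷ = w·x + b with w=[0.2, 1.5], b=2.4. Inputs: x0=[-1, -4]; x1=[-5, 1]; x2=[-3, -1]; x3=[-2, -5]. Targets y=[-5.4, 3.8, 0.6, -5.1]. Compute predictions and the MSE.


ŷ0 = (0.2)·(-1) + (1.5)·(-4) + 2.4 = -3.8
ŷ1 = (0.2)·(-5) + (1.5)·(1) + 2.4 = 2.9
ŷ2 = (0.2)·(-3) + (1.5)·(-1) + 2.4 = 0.3
ŷ3 = (0.2)·(-2) + (1.5)·(-5) + 2.4 = -5.5
errors² = [2.56, 0.81, 0.09, 0.16]
MSE = 3.6200/4 = 0.905

0.905


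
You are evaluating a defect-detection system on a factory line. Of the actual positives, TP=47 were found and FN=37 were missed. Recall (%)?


Recall = TP/(TP+FN)
= 47/(47+37)
= 47/84 = 55.95%

55.95%


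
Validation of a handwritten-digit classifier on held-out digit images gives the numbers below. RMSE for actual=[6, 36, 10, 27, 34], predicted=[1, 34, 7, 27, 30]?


MSE = 54/5 = 10.8
RMSE = √(54/5) = 3.2863

3.2863


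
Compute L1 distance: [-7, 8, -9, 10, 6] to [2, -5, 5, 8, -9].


d = |-7-2| + |8+ 5| + |-9-5| + |10-8| + |6+ 9|
  = 9 + 13 + 14 + 2 + 15
  = 53

53


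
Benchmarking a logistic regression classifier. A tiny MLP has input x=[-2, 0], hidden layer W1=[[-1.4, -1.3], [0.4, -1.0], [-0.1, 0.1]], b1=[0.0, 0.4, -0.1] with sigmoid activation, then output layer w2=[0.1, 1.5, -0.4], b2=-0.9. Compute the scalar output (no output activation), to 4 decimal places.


z1[0] = (-1.4)·(-2) + (-1.3)·(0) + 0.0 = 2.8
z1[1] = (0.4)·(-2) + (-1.0)·(0) + 0.4 = -0.4
z1[2] = (-0.1)·(-2) + (0.1)·(0) - 0.1 = 0.1
h = sigmoid(z1) = [0.9427, 0.4013, 0.525]
output = (0.1)·(0.9427) + (1.5)·(0.4013) + (-0.4)·(0.525) - 0.9 = -0.4138

-0.4138


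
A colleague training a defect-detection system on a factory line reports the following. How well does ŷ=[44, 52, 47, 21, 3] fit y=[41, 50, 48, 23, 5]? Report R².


ȳ = 33.4
SS_res = Σ(y-ŷ)² = 22
SS_tot = Σ(y-ȳ)² = 1461.2
R² = 1 - SS_res/SS_tot = 1 - 0.0151 = 0.9849

0.9849


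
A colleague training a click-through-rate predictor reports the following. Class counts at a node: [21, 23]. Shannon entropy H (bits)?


Probabilities: [21/44, 23/44] ≈ [0.4773, 0.5227]
H = -((21/44)·log₂(21/44) + (23/44)·log₂(23/44))
  = 0.9985 bits

0.9985 bits


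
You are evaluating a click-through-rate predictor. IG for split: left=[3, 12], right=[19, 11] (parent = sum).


Parent = [22, 23], H_parent = 0.9996
H_left = 0.7219 (n=15), H_right = 0.9481 (n=30)
H_children = (15/45)·0.7219 + (30/45)·0.9481 = 0.8727
IG = 0.9996 - 0.8727 = 0.1269

0.1269


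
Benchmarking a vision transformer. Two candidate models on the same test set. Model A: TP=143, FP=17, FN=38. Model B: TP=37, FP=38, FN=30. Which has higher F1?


Model A: P=143/160=0.8938, R=143/181=0.7901, F1=2PR/(P+R)=2TP/(2TP+FP+FN)=286/341=0.8387
Model B: P=37/75=0.4933, R=37/67=0.5522, F1=2PR/(P+R)=2TP/(2TP+FP+FN)=74/142=0.5211
0.8387 > 0.5211 → Model A

Model A


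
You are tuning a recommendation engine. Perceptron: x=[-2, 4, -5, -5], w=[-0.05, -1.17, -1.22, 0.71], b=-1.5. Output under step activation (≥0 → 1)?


z = (-2)·(-0.05) + (4)·(-1.17) + (-5)·(-1.22) + (-5)·(0.71) - 1.5
  = -3.53
step(z) = 0 (z<0)

0


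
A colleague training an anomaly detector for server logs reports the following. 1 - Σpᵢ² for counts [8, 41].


Probabilities: [8/49, 41/49] ≈ [0.1633, 0.8367]
Σpᵢ² = (64 + 1681)/49² = 1745/2401
Gini = 1 - Σpᵢ² = 1 - 1745/2401 = 0.2732

0.2732


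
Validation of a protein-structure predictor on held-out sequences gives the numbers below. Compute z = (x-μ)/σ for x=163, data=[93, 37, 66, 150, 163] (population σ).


μ = 101.8, σ = 48.222
z = (163 - 101.8)/48.222 = 1.2691

1.2691


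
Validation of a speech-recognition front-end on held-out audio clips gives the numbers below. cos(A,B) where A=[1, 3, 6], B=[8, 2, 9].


A·B = 1·8 + 3·2 + 6·9 = 68
‖A‖ = √46 = 6.7823, ‖B‖ = √149 = 12.2066
cos = 68/(√46·√149) = 68/√6854 = 0.8214

0.8214


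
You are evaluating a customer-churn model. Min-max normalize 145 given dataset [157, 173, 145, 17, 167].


min=17, max=173
(145-17)/(173-17) = 128/156 = 0.8205

0.8205


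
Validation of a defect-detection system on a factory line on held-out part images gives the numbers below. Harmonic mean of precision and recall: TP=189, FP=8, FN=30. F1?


Precision = 189/197 = 0.9594
Recall = 189/219 = 0.863
F1 = 2·P·R/(P+R) = 2·TP/(2·TP+FP+FN) = 378/(378+8+30) = 378/416 = 0.9087

0.9087


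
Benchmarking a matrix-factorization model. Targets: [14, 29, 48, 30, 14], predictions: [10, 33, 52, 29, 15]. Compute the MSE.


Squared errors: (14-10)²=16, (29-33)²=16, (48-52)²=16, (30-29)²=1, (14-15)²=1
Sum = 50
MSE = 50/5 = 10

10


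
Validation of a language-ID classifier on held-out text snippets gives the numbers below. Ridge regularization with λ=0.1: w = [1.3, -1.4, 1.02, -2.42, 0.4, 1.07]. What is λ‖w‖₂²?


‖w‖₂² = (1.3)² + (-1.4)² + (1.02)² + (-2.42)² + (0.4)² + (1.07)²
     = 1.69 + 1.96 + 1.0404 + 5.8564 + 0.16 + 1.1449
     = 11.8517
λ·‖w‖₂² = 0.1·11.8517 = 1.18517

1.18517


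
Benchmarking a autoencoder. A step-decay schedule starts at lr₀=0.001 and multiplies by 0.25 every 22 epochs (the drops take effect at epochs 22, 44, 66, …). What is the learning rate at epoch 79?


n_drops = ⌊79/22⌋ = 3
lr = 0.001·0.25^3 = 0.001·0.015625 = 0.000015625

0.000015625


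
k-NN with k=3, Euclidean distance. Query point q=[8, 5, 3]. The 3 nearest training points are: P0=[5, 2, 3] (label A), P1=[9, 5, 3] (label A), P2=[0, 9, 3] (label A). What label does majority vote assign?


d(q,P0) = 4.2426  (label A)
d(q,P1) = 1.0  (label A)
d(q,P2) = 8.9443  (label A)
Votes: A=3, B=0
Majority → A

A


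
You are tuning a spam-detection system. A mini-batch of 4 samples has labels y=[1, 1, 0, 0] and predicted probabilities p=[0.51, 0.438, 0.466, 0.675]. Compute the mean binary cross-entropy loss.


L[0] = -ln(0.51) = 0.6733
L[1] = -ln(0.438) = 0.8255
L[2] = -ln(1-0.466) = -ln(0.534) = 0.6274
L[3] = -ln(1-0.675) = -ln(0.325) = 1.1239
mean = (0.6733 + 0.8255 + 0.6274 + 1.1239)/4 = 0.8125

0.8125


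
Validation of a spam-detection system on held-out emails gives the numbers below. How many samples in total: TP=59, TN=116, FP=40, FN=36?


Total = TP + TN + FP + FN
= 59 + 116 + 40 + 36
= 251
(Predicted positive: 99, predicted negative: 152)

251


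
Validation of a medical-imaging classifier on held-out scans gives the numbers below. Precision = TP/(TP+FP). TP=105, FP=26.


Precision = TP/(TP+FP)
= 105/(105+26)
= 105/131 = 80.15%

80.15%


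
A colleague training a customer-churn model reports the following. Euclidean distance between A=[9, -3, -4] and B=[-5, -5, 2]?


d = √((9+ 5)² + (-3+ 5)² + (-4-2)²)
  = √(196 + 4 + 36)
  = √236 = 15.3623

15.3623


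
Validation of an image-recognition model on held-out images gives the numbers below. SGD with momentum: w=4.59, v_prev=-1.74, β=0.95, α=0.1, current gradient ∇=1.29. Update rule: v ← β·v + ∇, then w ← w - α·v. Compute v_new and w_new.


v_new = 0.95·-1.74 + 1.29 = -1.653 + 1.29 = -0.363
w_new = 4.59 - 0.1·-0.363 = 4.59 + 0.0363 = 4.6263

v_new=-0.363, w_new=4.6263


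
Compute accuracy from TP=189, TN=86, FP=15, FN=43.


Accuracy = (TP+TN)/(TP+TN+FP+FN)
= (189+86)/(333)
= 275/333 = 82.58%

82.58%


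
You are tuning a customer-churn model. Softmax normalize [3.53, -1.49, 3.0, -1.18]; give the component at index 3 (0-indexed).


Exponentials: e^3.53=34.124, e^-1.49=0.2254, e^3.0=20.0855, e^-1.18=0.3073
Sum = 54.7422
Softmax = [0.6234, 0.0041, 0.3669, 0.0056]
p[3] = 0.3073/54.7422 = 0.0056

0.0056


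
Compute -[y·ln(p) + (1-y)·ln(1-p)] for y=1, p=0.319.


BCE = -[y·ln(p) + (1-y)·ln(1-p)]
= -1·ln(0.319) - 0
= -ln(0.319) = 1.1426

1.1426


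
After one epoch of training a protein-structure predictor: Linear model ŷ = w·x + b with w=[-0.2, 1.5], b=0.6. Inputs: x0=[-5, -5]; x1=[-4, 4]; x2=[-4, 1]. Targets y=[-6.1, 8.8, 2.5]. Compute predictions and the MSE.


ŷ0 = (-0.2)·(-5) + (1.5)·(-5) + 0.6 = -5.9
ŷ1 = (-0.2)·(-4) + (1.5)·(4) + 0.6 = 7.4
ŷ2 = (-0.2)·(-4) + (1.5)·(1) + 0.6 = 2.9
errors² = [0.04, 1.96, 0.16]
MSE = 2.1600/3 = 0.72

0.72


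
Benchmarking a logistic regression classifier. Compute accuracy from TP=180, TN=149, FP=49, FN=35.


Accuracy = (TP+TN)/(TP+TN+FP+FN)
= (180+149)/(413)
= 329/413 = 79.66%

79.66%


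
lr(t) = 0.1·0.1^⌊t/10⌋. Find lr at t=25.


n_drops = ⌊25/10⌋ = 2
lr = 0.1·0.1^2 = 0.1·0.01 = 0.001

0.001


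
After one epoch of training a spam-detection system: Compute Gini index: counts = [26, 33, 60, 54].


Probabilities: [26/173, 33/173, 60/173, 54/173] ≈ [0.1503, 0.1908, 0.3468, 0.3121]
Σpᵢ² = (676 + 1089 + 3600 + 2916)/173² = 8281/29929
Gini = 1 - Σpᵢ² = 1 - 8281/29929 = 0.7233

0.7233


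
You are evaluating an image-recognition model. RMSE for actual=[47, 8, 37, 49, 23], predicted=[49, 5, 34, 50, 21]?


MSE = 27/5 = 5.4
RMSE = √(27/5) = 2.3238

2.3238


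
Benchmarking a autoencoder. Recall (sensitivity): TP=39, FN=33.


Recall = TP/(TP+FN)
= 39/(39+33)
= 39/72 = 54.17%

54.17%


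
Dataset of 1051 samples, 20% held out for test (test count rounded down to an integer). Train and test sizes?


Test = ⌊1051·20/100⌋ = 210
Train = 1051 - 210 = 841

Train: 841, Test: 210


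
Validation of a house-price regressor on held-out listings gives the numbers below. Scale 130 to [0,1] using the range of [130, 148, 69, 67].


min=67, max=148
(130-67)/(148-67) = 63/81 = 0.7778

0.7778


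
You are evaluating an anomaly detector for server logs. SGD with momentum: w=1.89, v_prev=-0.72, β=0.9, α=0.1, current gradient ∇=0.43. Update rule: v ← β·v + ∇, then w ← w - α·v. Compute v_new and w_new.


v_new = 0.9·-0.72 + 0.43 = -0.648 + 0.43 = -0.218
w_new = 1.89 - 0.1·-0.218 = 1.89 + 0.0218 = 1.9118

v_new=-0.218, w_new=1.9118


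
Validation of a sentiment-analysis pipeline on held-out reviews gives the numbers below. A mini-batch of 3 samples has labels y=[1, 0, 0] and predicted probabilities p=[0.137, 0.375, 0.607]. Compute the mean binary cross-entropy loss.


L[0] = -ln(0.137) = 1.9878
L[1] = -ln(1-0.375) = -ln(0.625) = 0.47
L[2] = -ln(1-0.607) = -ln(0.393) = 0.9339
mean = (1.9878 + 0.47 + 0.9339)/3 = 1.1306

1.1306


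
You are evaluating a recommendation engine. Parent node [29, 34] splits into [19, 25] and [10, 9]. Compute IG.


Parent = [29, 34], H_parent = 0.9955
H_left = 0.9865 (n=44), H_right = 0.998 (n=19)
H_children = (44/63)·0.9865 + (19/63)·0.998 = 0.99
IG = 0.9955 - 0.99 = 0.0055

0.0055


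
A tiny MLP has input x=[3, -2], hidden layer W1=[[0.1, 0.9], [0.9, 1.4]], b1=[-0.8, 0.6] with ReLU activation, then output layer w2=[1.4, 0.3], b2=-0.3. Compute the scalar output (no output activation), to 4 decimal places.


z1[0] = (0.1)·(3) + (0.9)·(-2) - 0.8 = -2.3
z1[1] = (0.9)·(3) + (1.4)·(-2) + 0.6 = 0.5
h = ReLU(z1) = [0.0, 0.5]
output = (1.4)·(0.0) + (0.3)·(0.5) - 0.3 = -0.15

-0.15


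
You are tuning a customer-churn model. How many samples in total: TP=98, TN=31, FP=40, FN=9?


Total = TP + TN + FP + FN
= 98 + 31 + 40 + 9
= 178
(Predicted positive: 138, predicted negative: 40)

178


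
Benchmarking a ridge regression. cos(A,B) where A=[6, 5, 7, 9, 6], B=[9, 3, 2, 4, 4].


A·B = 6·9 + 5·3 + 7·2 + 9·4 + 6·4 = 143
‖A‖ = √227 = 15.0665, ‖B‖ = √126 = 11.225
cos = 143/(√227·√126) = 143/√28602 = 0.8455

0.8455


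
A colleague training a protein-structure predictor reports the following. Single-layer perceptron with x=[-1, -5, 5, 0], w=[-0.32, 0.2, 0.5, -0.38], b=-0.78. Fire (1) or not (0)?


z = (-1)·(-0.32) + (-5)·(0.2) + (5)·(0.5) + (0)·(-0.38) - 0.78
  = 1.04
step(z) = 1 (z≥0)

1


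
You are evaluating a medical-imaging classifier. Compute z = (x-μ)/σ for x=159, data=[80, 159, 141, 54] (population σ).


μ = 108.5, σ = 42.9796
z = (159 - 108.5)/42.9796 = 1.175

1.175


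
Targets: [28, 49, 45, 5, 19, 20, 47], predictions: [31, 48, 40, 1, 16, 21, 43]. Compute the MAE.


Absolute errors: |28-31|=3, |49-48|=1, |45-40|=5, |5-1|=4, |19-16|=3, |20-21|=1, |47-43|=4
Sum = 21
MAE = 21/7 = 3

3
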